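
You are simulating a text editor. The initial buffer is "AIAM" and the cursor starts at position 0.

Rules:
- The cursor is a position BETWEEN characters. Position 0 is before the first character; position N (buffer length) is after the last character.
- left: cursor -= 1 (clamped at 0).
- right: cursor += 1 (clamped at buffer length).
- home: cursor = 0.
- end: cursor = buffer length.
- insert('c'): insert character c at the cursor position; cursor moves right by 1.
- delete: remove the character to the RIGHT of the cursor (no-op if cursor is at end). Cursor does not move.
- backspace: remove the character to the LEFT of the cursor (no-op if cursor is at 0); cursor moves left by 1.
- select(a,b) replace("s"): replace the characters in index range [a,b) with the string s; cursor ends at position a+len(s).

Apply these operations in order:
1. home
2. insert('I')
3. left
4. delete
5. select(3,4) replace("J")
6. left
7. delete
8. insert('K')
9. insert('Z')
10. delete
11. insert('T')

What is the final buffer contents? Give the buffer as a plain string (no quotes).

After op 1 (home): buf='AIAM' cursor=0
After op 2 (insert('I')): buf='IAIAM' cursor=1
After op 3 (left): buf='IAIAM' cursor=0
After op 4 (delete): buf='AIAM' cursor=0
After op 5 (select(3,4) replace("J")): buf='AIAJ' cursor=4
After op 6 (left): buf='AIAJ' cursor=3
After op 7 (delete): buf='AIA' cursor=3
After op 8 (insert('K')): buf='AIAK' cursor=4
After op 9 (insert('Z')): buf='AIAKZ' cursor=5
After op 10 (delete): buf='AIAKZ' cursor=5
After op 11 (insert('T')): buf='AIAKZT' cursor=6

Answer: AIAKZT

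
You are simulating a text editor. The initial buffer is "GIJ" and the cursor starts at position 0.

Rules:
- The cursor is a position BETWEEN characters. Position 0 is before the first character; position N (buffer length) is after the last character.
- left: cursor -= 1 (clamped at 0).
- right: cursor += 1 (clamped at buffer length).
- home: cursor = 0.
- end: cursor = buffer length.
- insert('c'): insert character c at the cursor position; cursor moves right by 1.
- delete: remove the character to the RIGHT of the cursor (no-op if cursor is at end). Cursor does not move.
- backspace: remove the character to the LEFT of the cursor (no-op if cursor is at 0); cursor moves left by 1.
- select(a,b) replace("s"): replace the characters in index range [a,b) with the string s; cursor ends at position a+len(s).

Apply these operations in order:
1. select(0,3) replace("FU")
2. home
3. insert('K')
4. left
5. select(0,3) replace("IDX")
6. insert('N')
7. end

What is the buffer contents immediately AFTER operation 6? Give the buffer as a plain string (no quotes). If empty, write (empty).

After op 1 (select(0,3) replace("FU")): buf='FU' cursor=2
After op 2 (home): buf='FU' cursor=0
After op 3 (insert('K')): buf='KFU' cursor=1
After op 4 (left): buf='KFU' cursor=0
After op 5 (select(0,3) replace("IDX")): buf='IDX' cursor=3
After op 6 (insert('N')): buf='IDXN' cursor=4

Answer: IDXN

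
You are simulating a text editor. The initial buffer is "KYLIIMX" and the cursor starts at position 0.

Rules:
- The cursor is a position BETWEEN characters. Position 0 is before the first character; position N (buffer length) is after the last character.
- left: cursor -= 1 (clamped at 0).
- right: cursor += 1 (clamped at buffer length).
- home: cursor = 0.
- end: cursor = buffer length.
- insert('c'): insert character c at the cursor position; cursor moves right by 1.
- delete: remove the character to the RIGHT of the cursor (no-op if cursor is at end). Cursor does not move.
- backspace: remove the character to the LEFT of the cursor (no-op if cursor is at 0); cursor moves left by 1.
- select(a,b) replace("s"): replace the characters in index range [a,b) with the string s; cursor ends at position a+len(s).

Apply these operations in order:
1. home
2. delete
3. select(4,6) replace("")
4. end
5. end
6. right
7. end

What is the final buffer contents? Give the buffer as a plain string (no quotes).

After op 1 (home): buf='KYLIIMX' cursor=0
After op 2 (delete): buf='YLIIMX' cursor=0
After op 3 (select(4,6) replace("")): buf='YLII' cursor=4
After op 4 (end): buf='YLII' cursor=4
After op 5 (end): buf='YLII' cursor=4
After op 6 (right): buf='YLII' cursor=4
After op 7 (end): buf='YLII' cursor=4

Answer: YLII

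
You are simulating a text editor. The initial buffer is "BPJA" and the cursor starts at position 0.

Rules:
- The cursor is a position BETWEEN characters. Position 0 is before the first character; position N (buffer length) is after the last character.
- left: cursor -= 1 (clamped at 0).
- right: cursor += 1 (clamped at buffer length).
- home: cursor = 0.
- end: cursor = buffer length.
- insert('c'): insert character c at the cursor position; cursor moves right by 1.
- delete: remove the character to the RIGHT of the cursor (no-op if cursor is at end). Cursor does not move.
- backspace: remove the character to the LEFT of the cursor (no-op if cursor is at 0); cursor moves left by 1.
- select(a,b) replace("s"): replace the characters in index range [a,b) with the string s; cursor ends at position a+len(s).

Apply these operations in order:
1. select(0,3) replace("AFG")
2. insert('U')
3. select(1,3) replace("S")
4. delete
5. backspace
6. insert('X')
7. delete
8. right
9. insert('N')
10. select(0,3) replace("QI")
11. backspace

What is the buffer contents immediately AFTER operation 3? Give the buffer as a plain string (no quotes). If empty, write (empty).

Answer: ASUA

Derivation:
After op 1 (select(0,3) replace("AFG")): buf='AFGA' cursor=3
After op 2 (insert('U')): buf='AFGUA' cursor=4
After op 3 (select(1,3) replace("S")): buf='ASUA' cursor=2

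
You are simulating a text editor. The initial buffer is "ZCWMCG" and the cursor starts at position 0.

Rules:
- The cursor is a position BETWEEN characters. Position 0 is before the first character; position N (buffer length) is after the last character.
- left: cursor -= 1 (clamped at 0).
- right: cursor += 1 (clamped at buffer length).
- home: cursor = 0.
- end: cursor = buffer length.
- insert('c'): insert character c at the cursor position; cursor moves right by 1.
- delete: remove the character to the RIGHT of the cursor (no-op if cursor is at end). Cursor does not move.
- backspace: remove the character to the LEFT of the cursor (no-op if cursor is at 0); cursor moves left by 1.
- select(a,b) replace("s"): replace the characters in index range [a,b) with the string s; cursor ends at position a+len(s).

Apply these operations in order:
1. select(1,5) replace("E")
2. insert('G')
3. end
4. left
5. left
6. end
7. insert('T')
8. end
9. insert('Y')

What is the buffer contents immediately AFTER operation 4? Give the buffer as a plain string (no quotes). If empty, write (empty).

Answer: ZEGG

Derivation:
After op 1 (select(1,5) replace("E")): buf='ZEG' cursor=2
After op 2 (insert('G')): buf='ZEGG' cursor=3
After op 3 (end): buf='ZEGG' cursor=4
After op 4 (left): buf='ZEGG' cursor=3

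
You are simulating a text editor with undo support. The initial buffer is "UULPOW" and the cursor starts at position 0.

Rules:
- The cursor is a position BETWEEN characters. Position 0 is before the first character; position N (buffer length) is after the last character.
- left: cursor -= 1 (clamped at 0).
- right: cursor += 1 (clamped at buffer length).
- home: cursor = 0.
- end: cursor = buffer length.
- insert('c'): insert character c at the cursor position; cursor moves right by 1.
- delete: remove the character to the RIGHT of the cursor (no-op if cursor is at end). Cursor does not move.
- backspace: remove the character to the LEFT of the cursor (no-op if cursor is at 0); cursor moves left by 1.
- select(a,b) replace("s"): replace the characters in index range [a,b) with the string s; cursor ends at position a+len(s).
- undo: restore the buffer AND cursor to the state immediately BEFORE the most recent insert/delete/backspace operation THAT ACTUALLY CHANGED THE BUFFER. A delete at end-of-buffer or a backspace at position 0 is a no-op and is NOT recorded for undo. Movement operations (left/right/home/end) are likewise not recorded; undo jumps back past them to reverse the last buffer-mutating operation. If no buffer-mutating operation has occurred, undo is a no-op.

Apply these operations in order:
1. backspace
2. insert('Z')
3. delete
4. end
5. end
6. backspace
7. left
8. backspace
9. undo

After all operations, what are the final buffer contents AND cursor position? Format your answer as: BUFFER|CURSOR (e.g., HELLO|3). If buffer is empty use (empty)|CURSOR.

After op 1 (backspace): buf='UULPOW' cursor=0
After op 2 (insert('Z')): buf='ZUULPOW' cursor=1
After op 3 (delete): buf='ZULPOW' cursor=1
After op 4 (end): buf='ZULPOW' cursor=6
After op 5 (end): buf='ZULPOW' cursor=6
After op 6 (backspace): buf='ZULPO' cursor=5
After op 7 (left): buf='ZULPO' cursor=4
After op 8 (backspace): buf='ZULO' cursor=3
After op 9 (undo): buf='ZULPO' cursor=4

Answer: ZULPO|4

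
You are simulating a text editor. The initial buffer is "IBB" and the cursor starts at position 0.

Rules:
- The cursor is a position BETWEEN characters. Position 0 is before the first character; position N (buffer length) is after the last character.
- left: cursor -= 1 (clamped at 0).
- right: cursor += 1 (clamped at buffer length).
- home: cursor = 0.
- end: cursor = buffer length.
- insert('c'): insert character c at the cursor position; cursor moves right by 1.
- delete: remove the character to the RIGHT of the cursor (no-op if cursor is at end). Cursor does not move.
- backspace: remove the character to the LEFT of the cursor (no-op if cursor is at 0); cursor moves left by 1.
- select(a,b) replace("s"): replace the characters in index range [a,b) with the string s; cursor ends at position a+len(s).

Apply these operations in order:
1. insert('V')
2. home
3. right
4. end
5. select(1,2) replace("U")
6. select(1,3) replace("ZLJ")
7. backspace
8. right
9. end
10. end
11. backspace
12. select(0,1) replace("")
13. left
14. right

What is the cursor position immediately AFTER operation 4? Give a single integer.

Answer: 4

Derivation:
After op 1 (insert('V')): buf='VIBB' cursor=1
After op 2 (home): buf='VIBB' cursor=0
After op 3 (right): buf='VIBB' cursor=1
After op 4 (end): buf='VIBB' cursor=4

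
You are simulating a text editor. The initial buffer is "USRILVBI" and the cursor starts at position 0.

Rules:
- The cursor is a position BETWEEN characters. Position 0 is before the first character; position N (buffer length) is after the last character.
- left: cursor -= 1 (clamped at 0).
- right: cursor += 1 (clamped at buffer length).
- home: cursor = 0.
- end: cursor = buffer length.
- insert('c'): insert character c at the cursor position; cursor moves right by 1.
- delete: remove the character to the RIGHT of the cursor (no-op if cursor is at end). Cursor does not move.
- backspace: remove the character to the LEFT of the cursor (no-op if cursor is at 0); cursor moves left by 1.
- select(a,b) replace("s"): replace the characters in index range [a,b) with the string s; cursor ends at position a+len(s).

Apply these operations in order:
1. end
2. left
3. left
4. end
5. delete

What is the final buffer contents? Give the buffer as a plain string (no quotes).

Answer: USRILVBI

Derivation:
After op 1 (end): buf='USRILVBI' cursor=8
After op 2 (left): buf='USRILVBI' cursor=7
After op 3 (left): buf='USRILVBI' cursor=6
After op 4 (end): buf='USRILVBI' cursor=8
After op 5 (delete): buf='USRILVBI' cursor=8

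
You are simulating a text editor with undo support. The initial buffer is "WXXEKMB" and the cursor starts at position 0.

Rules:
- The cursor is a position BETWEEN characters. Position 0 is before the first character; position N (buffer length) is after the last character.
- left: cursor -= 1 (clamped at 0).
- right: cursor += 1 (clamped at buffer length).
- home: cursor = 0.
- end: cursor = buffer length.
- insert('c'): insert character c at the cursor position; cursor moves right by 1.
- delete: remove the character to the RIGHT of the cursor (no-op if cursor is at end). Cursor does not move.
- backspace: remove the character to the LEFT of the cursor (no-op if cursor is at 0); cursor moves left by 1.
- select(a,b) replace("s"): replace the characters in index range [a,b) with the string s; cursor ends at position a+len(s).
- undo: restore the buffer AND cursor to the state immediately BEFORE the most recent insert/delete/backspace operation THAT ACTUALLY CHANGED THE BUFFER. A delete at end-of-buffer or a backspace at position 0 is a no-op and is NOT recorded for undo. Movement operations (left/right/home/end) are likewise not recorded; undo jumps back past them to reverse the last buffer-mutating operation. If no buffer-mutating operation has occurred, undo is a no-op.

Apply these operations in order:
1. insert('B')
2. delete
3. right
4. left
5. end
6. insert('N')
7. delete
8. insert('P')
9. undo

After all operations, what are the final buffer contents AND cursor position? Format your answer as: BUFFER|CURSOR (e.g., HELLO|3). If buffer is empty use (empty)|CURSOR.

Answer: BXXEKMBN|8

Derivation:
After op 1 (insert('B')): buf='BWXXEKMB' cursor=1
After op 2 (delete): buf='BXXEKMB' cursor=1
After op 3 (right): buf='BXXEKMB' cursor=2
After op 4 (left): buf='BXXEKMB' cursor=1
After op 5 (end): buf='BXXEKMB' cursor=7
After op 6 (insert('N')): buf='BXXEKMBN' cursor=8
After op 7 (delete): buf='BXXEKMBN' cursor=8
After op 8 (insert('P')): buf='BXXEKMBNP' cursor=9
After op 9 (undo): buf='BXXEKMBN' cursor=8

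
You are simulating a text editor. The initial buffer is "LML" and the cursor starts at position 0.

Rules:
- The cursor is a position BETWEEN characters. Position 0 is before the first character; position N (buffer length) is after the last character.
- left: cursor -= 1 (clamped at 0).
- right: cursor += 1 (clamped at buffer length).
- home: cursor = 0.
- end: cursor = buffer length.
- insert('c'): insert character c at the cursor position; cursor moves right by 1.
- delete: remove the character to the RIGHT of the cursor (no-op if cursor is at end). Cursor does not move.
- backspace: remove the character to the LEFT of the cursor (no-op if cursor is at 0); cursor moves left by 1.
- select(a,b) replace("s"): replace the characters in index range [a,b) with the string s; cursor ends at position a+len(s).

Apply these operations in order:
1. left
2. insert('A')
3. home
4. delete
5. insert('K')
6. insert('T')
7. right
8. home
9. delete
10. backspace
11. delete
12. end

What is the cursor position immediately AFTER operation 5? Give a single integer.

After op 1 (left): buf='LML' cursor=0
After op 2 (insert('A')): buf='ALML' cursor=1
After op 3 (home): buf='ALML' cursor=0
After op 4 (delete): buf='LML' cursor=0
After op 5 (insert('K')): buf='KLML' cursor=1

Answer: 1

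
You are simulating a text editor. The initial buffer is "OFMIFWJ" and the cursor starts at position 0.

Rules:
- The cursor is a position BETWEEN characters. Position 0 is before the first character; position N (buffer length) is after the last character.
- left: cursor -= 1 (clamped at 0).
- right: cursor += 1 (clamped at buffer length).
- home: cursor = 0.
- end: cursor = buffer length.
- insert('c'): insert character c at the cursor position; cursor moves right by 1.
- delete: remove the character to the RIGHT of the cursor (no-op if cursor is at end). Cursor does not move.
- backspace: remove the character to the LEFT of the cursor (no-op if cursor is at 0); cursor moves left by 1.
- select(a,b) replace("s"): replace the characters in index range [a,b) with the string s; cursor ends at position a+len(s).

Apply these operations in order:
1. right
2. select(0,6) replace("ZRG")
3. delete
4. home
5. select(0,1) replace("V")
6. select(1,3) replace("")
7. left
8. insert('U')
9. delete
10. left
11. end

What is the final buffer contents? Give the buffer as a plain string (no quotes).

Answer: U

Derivation:
After op 1 (right): buf='OFMIFWJ' cursor=1
After op 2 (select(0,6) replace("ZRG")): buf='ZRGJ' cursor=3
After op 3 (delete): buf='ZRG' cursor=3
After op 4 (home): buf='ZRG' cursor=0
After op 5 (select(0,1) replace("V")): buf='VRG' cursor=1
After op 6 (select(1,3) replace("")): buf='V' cursor=1
After op 7 (left): buf='V' cursor=0
After op 8 (insert('U')): buf='UV' cursor=1
After op 9 (delete): buf='U' cursor=1
After op 10 (left): buf='U' cursor=0
After op 11 (end): buf='U' cursor=1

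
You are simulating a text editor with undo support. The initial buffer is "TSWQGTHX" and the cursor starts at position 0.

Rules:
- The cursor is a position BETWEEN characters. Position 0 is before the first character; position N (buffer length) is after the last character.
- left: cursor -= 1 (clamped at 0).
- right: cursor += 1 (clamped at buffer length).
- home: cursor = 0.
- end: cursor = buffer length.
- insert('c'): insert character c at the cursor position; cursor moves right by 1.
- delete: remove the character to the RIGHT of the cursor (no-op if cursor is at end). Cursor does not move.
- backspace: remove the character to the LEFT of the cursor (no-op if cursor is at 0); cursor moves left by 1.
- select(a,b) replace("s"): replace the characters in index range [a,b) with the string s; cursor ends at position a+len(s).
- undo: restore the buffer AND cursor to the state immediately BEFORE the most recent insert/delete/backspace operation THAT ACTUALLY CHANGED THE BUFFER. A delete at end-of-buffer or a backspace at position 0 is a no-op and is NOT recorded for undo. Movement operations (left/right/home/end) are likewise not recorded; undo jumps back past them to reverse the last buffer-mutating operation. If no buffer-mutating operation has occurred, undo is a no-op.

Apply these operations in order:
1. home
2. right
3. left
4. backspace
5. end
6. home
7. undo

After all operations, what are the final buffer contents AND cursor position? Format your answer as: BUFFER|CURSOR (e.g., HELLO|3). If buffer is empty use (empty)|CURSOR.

Answer: TSWQGTHX|0

Derivation:
After op 1 (home): buf='TSWQGTHX' cursor=0
After op 2 (right): buf='TSWQGTHX' cursor=1
After op 3 (left): buf='TSWQGTHX' cursor=0
After op 4 (backspace): buf='TSWQGTHX' cursor=0
After op 5 (end): buf='TSWQGTHX' cursor=8
After op 6 (home): buf='TSWQGTHX' cursor=0
After op 7 (undo): buf='TSWQGTHX' cursor=0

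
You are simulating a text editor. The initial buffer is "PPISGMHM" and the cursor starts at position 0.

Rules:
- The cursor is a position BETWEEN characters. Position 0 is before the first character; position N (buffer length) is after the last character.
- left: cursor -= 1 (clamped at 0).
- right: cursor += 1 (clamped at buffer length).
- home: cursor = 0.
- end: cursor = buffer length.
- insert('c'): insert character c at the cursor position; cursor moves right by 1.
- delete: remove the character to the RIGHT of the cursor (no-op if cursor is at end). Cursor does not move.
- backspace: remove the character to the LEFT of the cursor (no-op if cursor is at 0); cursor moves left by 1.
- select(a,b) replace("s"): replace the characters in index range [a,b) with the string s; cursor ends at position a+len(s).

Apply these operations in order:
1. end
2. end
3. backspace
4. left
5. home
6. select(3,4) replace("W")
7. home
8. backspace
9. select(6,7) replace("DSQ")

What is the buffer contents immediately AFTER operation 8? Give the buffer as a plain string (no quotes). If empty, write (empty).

Answer: PPIWGMH

Derivation:
After op 1 (end): buf='PPISGMHM' cursor=8
After op 2 (end): buf='PPISGMHM' cursor=8
After op 3 (backspace): buf='PPISGMH' cursor=7
After op 4 (left): buf='PPISGMH' cursor=6
After op 5 (home): buf='PPISGMH' cursor=0
After op 6 (select(3,4) replace("W")): buf='PPIWGMH' cursor=4
After op 7 (home): buf='PPIWGMH' cursor=0
After op 8 (backspace): buf='PPIWGMH' cursor=0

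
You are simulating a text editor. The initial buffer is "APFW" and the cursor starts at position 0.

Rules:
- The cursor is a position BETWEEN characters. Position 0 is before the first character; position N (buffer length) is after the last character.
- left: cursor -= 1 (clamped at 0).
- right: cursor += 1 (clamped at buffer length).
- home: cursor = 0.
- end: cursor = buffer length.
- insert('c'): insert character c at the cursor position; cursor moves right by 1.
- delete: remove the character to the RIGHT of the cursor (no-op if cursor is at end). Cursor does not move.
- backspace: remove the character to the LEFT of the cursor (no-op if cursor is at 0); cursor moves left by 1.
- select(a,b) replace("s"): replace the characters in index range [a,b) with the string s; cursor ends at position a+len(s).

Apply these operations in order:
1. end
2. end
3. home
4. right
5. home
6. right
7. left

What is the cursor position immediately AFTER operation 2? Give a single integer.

After op 1 (end): buf='APFW' cursor=4
After op 2 (end): buf='APFW' cursor=4

Answer: 4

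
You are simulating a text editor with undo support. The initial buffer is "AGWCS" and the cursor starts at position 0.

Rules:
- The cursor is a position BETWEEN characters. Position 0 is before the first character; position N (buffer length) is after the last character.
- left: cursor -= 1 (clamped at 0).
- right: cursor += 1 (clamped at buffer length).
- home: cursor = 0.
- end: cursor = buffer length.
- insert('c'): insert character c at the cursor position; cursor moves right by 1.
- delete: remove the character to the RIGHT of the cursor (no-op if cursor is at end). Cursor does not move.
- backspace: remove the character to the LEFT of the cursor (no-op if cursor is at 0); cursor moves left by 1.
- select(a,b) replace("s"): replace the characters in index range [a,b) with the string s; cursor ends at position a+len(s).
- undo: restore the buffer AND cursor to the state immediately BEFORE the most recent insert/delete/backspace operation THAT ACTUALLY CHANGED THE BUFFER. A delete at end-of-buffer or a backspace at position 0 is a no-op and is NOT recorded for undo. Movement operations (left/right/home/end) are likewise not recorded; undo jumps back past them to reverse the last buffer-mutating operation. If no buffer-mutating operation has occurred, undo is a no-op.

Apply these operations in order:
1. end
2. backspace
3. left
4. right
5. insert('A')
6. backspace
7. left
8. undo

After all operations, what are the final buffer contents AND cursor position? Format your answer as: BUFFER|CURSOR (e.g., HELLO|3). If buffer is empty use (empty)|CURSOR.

Answer: AGWCA|5

Derivation:
After op 1 (end): buf='AGWCS' cursor=5
After op 2 (backspace): buf='AGWC' cursor=4
After op 3 (left): buf='AGWC' cursor=3
After op 4 (right): buf='AGWC' cursor=4
After op 5 (insert('A')): buf='AGWCA' cursor=5
After op 6 (backspace): buf='AGWC' cursor=4
After op 7 (left): buf='AGWC' cursor=3
After op 8 (undo): buf='AGWCA' cursor=5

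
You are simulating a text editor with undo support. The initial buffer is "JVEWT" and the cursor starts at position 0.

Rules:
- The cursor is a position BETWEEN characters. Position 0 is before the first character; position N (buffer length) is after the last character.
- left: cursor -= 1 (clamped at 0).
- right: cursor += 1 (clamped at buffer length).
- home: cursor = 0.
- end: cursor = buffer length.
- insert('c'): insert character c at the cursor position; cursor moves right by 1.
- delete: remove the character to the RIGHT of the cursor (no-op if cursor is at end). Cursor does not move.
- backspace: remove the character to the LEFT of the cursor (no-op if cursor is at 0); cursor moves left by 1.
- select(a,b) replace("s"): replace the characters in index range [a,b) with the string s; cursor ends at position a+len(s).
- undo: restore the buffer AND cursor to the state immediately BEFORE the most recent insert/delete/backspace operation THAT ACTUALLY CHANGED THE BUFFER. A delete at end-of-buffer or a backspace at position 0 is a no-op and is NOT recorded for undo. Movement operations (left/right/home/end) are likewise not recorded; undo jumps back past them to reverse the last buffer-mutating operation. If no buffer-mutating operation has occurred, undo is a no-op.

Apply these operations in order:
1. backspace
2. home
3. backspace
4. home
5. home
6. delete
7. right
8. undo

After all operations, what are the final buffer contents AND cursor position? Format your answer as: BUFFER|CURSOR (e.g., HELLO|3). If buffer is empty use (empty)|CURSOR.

After op 1 (backspace): buf='JVEWT' cursor=0
After op 2 (home): buf='JVEWT' cursor=0
After op 3 (backspace): buf='JVEWT' cursor=0
After op 4 (home): buf='JVEWT' cursor=0
After op 5 (home): buf='JVEWT' cursor=0
After op 6 (delete): buf='VEWT' cursor=0
After op 7 (right): buf='VEWT' cursor=1
After op 8 (undo): buf='JVEWT' cursor=0

Answer: JVEWT|0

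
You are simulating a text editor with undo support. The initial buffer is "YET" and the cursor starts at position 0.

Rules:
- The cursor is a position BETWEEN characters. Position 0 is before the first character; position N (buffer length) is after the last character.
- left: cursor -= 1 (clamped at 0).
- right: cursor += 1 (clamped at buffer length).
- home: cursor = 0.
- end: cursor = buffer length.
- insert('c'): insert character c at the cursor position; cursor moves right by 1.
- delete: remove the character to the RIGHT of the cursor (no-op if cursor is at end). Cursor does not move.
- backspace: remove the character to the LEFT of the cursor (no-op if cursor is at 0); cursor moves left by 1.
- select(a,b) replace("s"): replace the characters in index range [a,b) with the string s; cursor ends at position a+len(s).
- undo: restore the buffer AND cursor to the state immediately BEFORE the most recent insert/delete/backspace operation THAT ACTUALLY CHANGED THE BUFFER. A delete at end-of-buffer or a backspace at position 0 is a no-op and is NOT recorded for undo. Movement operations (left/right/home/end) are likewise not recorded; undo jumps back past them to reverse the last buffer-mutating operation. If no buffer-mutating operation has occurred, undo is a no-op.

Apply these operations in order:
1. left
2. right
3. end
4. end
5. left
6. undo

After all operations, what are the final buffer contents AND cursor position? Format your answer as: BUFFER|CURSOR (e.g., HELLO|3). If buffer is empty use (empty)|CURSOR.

After op 1 (left): buf='YET' cursor=0
After op 2 (right): buf='YET' cursor=1
After op 3 (end): buf='YET' cursor=3
After op 4 (end): buf='YET' cursor=3
After op 5 (left): buf='YET' cursor=2
After op 6 (undo): buf='YET' cursor=2

Answer: YET|2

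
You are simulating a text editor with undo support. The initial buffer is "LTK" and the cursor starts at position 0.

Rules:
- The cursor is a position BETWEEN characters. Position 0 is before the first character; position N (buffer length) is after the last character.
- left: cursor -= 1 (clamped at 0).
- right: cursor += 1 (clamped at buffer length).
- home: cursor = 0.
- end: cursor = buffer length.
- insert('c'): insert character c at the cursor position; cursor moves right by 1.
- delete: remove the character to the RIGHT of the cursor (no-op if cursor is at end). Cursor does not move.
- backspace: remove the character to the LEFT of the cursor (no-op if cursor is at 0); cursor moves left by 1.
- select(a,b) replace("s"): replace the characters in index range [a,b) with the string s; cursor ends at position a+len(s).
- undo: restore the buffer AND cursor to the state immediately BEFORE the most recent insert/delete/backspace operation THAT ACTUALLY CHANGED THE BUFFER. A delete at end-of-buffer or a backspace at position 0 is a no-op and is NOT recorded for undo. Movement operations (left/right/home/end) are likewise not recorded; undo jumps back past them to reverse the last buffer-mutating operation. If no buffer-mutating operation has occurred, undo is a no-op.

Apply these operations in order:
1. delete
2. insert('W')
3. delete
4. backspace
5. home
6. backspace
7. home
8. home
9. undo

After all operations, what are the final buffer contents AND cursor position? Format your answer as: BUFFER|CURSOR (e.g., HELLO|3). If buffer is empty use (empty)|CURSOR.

After op 1 (delete): buf='TK' cursor=0
After op 2 (insert('W')): buf='WTK' cursor=1
After op 3 (delete): buf='WK' cursor=1
After op 4 (backspace): buf='K' cursor=0
After op 5 (home): buf='K' cursor=0
After op 6 (backspace): buf='K' cursor=0
After op 7 (home): buf='K' cursor=0
After op 8 (home): buf='K' cursor=0
After op 9 (undo): buf='WK' cursor=1

Answer: WK|1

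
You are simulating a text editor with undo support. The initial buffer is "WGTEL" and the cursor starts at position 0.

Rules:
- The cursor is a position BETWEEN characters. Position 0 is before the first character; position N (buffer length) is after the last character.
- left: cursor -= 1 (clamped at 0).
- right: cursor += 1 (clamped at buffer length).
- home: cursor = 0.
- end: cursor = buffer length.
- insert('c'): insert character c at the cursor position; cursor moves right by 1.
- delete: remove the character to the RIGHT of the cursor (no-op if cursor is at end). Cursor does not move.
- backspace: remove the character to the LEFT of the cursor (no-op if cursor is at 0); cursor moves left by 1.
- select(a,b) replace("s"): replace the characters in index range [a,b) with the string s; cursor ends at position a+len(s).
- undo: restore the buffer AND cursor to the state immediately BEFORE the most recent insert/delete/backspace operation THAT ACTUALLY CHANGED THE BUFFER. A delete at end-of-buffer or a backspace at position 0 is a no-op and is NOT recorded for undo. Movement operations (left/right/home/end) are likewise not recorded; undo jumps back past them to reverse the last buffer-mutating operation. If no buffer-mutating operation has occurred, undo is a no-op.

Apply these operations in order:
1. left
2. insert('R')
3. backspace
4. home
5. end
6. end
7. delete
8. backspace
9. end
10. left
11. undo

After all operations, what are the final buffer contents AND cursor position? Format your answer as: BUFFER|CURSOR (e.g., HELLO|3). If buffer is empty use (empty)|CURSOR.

After op 1 (left): buf='WGTEL' cursor=0
After op 2 (insert('R')): buf='RWGTEL' cursor=1
After op 3 (backspace): buf='WGTEL' cursor=0
After op 4 (home): buf='WGTEL' cursor=0
After op 5 (end): buf='WGTEL' cursor=5
After op 6 (end): buf='WGTEL' cursor=5
After op 7 (delete): buf='WGTEL' cursor=5
After op 8 (backspace): buf='WGTE' cursor=4
After op 9 (end): buf='WGTE' cursor=4
After op 10 (left): buf='WGTE' cursor=3
After op 11 (undo): buf='WGTEL' cursor=5

Answer: WGTEL|5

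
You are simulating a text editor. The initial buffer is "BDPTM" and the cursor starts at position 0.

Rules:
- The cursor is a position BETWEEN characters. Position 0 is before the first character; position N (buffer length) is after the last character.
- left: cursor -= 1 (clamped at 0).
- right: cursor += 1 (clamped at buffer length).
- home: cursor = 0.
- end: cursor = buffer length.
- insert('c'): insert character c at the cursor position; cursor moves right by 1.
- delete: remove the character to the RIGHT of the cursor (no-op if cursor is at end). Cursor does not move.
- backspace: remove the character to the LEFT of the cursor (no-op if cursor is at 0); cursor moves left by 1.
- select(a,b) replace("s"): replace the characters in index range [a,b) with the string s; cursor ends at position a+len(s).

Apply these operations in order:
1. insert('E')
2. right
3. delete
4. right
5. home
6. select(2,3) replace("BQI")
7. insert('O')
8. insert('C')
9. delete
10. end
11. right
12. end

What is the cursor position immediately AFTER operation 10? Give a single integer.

After op 1 (insert('E')): buf='EBDPTM' cursor=1
After op 2 (right): buf='EBDPTM' cursor=2
After op 3 (delete): buf='EBPTM' cursor=2
After op 4 (right): buf='EBPTM' cursor=3
After op 5 (home): buf='EBPTM' cursor=0
After op 6 (select(2,3) replace("BQI")): buf='EBBQITM' cursor=5
After op 7 (insert('O')): buf='EBBQIOTM' cursor=6
After op 8 (insert('C')): buf='EBBQIOCTM' cursor=7
After op 9 (delete): buf='EBBQIOCM' cursor=7
After op 10 (end): buf='EBBQIOCM' cursor=8

Answer: 8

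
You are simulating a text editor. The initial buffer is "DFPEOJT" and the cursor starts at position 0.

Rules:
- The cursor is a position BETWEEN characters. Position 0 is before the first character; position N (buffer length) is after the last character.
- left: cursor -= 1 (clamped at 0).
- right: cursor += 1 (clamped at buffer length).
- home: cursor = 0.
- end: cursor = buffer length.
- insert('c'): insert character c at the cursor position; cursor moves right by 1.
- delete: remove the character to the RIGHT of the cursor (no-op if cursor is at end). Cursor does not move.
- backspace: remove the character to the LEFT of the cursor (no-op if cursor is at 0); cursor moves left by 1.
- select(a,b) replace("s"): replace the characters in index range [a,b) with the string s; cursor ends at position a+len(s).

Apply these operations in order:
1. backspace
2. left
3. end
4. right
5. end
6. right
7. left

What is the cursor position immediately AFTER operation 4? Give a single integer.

After op 1 (backspace): buf='DFPEOJT' cursor=0
After op 2 (left): buf='DFPEOJT' cursor=0
After op 3 (end): buf='DFPEOJT' cursor=7
After op 4 (right): buf='DFPEOJT' cursor=7

Answer: 7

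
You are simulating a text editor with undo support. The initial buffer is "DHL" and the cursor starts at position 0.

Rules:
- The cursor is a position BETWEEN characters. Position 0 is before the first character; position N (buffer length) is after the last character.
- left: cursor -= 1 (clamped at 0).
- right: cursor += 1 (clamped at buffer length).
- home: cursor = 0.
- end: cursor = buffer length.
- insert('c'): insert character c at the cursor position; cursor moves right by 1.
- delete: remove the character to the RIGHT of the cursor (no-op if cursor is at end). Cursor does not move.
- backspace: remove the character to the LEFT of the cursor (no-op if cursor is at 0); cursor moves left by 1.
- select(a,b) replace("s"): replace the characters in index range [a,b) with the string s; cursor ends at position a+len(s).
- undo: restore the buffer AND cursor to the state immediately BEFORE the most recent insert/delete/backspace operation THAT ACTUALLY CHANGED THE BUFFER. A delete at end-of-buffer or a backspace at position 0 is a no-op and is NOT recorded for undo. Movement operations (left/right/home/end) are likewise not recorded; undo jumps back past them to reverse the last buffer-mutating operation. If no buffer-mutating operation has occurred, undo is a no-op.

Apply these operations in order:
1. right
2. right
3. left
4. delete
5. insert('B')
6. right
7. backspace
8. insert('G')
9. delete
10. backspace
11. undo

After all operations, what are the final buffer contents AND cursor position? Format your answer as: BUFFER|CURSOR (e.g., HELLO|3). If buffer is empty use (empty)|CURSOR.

Answer: DBG|3

Derivation:
After op 1 (right): buf='DHL' cursor=1
After op 2 (right): buf='DHL' cursor=2
After op 3 (left): buf='DHL' cursor=1
After op 4 (delete): buf='DL' cursor=1
After op 5 (insert('B')): buf='DBL' cursor=2
After op 6 (right): buf='DBL' cursor=3
After op 7 (backspace): buf='DB' cursor=2
After op 8 (insert('G')): buf='DBG' cursor=3
After op 9 (delete): buf='DBG' cursor=3
After op 10 (backspace): buf='DB' cursor=2
After op 11 (undo): buf='DBG' cursor=3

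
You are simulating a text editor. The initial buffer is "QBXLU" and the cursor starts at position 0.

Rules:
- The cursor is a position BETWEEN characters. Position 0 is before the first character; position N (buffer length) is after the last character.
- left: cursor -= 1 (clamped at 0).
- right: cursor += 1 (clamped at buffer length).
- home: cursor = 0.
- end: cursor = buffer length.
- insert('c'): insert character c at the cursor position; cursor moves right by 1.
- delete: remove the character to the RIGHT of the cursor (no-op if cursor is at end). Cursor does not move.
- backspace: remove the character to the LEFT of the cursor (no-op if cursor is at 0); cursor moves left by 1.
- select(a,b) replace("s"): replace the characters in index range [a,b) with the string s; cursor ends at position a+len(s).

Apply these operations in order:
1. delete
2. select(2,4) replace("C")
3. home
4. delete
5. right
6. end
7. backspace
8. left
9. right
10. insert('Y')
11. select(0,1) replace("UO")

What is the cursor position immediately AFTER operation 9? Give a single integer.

Answer: 1

Derivation:
After op 1 (delete): buf='BXLU' cursor=0
After op 2 (select(2,4) replace("C")): buf='BXC' cursor=3
After op 3 (home): buf='BXC' cursor=0
After op 4 (delete): buf='XC' cursor=0
After op 5 (right): buf='XC' cursor=1
After op 6 (end): buf='XC' cursor=2
After op 7 (backspace): buf='X' cursor=1
After op 8 (left): buf='X' cursor=0
After op 9 (right): buf='X' cursor=1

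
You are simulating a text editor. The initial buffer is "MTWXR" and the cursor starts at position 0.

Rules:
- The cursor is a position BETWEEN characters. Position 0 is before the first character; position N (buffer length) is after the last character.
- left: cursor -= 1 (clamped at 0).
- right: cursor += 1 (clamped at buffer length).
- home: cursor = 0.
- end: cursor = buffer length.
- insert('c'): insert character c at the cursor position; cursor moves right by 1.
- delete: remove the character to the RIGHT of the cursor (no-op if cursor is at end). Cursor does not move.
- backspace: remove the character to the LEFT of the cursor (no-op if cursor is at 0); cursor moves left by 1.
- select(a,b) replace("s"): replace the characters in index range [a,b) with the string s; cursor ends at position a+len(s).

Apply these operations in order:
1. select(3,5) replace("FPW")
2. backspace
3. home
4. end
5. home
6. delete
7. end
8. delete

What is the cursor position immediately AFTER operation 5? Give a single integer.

After op 1 (select(3,5) replace("FPW")): buf='MTWFPW' cursor=6
After op 2 (backspace): buf='MTWFP' cursor=5
After op 3 (home): buf='MTWFP' cursor=0
After op 4 (end): buf='MTWFP' cursor=5
After op 5 (home): buf='MTWFP' cursor=0

Answer: 0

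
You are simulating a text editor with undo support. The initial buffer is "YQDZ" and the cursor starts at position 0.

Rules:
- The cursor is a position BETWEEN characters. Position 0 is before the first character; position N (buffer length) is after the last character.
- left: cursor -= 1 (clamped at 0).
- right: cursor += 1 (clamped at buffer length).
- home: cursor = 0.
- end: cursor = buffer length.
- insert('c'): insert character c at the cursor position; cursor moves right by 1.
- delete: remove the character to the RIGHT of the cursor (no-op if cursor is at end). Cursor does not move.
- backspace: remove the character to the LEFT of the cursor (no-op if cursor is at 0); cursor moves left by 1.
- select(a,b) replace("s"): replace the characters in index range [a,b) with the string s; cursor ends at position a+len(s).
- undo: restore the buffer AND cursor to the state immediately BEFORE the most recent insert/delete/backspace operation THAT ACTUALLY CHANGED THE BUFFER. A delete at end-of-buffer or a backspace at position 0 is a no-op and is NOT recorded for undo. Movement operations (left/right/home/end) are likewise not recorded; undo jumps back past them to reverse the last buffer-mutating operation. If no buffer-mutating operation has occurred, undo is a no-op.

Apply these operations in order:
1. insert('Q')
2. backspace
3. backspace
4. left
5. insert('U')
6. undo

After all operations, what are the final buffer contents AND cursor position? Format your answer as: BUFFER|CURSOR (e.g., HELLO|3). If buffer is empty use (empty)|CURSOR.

After op 1 (insert('Q')): buf='QYQDZ' cursor=1
After op 2 (backspace): buf='YQDZ' cursor=0
After op 3 (backspace): buf='YQDZ' cursor=0
After op 4 (left): buf='YQDZ' cursor=0
After op 5 (insert('U')): buf='UYQDZ' cursor=1
After op 6 (undo): buf='YQDZ' cursor=0

Answer: YQDZ|0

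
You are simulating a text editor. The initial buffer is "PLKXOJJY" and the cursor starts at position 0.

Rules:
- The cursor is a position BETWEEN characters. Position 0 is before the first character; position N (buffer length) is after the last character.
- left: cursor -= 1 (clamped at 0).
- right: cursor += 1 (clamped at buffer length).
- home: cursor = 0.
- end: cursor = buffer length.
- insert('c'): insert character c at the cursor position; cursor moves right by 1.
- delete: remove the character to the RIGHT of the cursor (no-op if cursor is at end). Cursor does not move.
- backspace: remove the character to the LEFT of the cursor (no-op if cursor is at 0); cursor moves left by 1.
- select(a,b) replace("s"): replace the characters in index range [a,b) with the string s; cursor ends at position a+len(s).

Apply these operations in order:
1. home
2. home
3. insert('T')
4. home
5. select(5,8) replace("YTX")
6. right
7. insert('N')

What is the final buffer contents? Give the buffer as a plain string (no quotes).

After op 1 (home): buf='PLKXOJJY' cursor=0
After op 2 (home): buf='PLKXOJJY' cursor=0
After op 3 (insert('T')): buf='TPLKXOJJY' cursor=1
After op 4 (home): buf='TPLKXOJJY' cursor=0
After op 5 (select(5,8) replace("YTX")): buf='TPLKXYTXY' cursor=8
After op 6 (right): buf='TPLKXYTXY' cursor=9
After op 7 (insert('N')): buf='TPLKXYTXYN' cursor=10

Answer: TPLKXYTXYN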